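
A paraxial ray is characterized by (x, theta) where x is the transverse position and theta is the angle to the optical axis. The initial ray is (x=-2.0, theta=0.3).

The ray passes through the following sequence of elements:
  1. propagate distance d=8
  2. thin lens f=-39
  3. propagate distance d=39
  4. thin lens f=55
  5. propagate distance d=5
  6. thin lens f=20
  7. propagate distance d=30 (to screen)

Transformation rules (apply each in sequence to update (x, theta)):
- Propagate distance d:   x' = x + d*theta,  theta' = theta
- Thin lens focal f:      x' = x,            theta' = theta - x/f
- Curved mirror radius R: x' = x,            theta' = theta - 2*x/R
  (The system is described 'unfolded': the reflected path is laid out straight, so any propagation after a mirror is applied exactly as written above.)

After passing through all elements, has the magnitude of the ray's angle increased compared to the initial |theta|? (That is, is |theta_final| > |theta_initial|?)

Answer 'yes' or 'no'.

Initial: x=-2.0000 theta=0.3000
After 1 (propagate distance d=8): x=0.4000 theta=0.3000
After 2 (thin lens f=-39): x=0.4000 theta=121/390 (≈0.3103)
After 3 (propagate distance d=39): x=12.5000 theta=121/390 (≈0.3103)
After 4 (thin lens f=55): x=12.5000 theta=178/2145 (≈0.0830)
After 5 (propagate distance d=5): x=11081/858 (≈12.9149) theta=178/2145 (≈0.0830)
After 6 (thin lens f=20): x=11081/858 (≈12.9149) theta=-3219/5720 (≈-0.5628)
After 7 (propagate distance d=30 (to screen)): x=-619/156 (≈-3.9679) theta=-3219/5720 (≈-0.5628)
|theta_initial|=0.3000 |theta_final|=3219/5720 (≈0.5628) -> increased

Answer: yes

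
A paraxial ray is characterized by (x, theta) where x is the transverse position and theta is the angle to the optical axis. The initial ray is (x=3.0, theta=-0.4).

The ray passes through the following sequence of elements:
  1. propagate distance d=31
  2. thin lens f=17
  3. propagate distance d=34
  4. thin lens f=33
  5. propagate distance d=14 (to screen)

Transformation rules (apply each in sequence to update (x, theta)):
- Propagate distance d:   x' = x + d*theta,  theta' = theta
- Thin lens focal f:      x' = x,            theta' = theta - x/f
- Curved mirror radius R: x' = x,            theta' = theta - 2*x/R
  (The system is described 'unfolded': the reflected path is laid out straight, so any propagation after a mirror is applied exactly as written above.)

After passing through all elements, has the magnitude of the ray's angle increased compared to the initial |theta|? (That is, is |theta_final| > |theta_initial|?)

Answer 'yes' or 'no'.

Answer: no

Derivation:
Initial: x=3.0000 theta=-0.4000
After 1 (propagate distance d=31): x=-9.4000 theta=-0.4000
After 2 (thin lens f=17): x=-9.4000 theta=13/85 (≈0.1529)
After 3 (propagate distance d=34): x=-4.2000 theta=13/85 (≈0.1529)
After 4 (thin lens f=33): x=-4.2000 theta=262/935 (≈0.2802)
After 5 (propagate distance d=14 (to screen)): x=-259/935 (≈-0.2770) theta=262/935 (≈0.2802)
|theta_initial|=0.4000 |theta_final|=262/935 (≈0.2802) -> not increased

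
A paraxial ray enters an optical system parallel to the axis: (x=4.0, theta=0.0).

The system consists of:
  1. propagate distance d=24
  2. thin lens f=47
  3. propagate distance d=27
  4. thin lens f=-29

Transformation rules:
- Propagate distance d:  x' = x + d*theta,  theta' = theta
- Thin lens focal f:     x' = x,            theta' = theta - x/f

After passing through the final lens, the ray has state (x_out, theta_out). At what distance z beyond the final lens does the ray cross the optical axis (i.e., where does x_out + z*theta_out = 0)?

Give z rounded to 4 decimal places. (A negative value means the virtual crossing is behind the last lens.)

Initial: x=4.0000 theta=0.0000
After 1 (propagate distance d=24): x=4.0000 theta=0.0000
After 2 (thin lens f=47): x=4.0000 theta=-4/47 (≈-0.0851)
After 3 (propagate distance d=27): x=80/47 (≈1.7021) theta=-4/47 (≈-0.0851)
After 4 (thin lens f=-29): x=80/47 (≈1.7021) theta=-36/1363 (≈-0.0264)
z_focus = -x_out/theta_out = -(80/47)/(-36/1363) = 580/9 ≈ 64.4444
Rounded to 4 decimal places: z = 64.4444

Answer: 64.4444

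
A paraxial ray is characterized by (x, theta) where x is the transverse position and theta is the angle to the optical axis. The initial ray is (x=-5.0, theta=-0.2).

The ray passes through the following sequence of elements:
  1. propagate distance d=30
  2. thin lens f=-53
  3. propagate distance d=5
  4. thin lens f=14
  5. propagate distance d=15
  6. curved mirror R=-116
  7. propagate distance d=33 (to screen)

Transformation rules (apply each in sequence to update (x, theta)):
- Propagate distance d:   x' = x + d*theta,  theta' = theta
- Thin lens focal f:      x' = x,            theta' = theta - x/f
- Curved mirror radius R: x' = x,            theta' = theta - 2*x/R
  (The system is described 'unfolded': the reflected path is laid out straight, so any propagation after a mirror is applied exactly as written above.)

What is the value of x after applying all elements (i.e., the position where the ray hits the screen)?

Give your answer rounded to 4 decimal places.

Initial: x=-5.0000 theta=-0.2000
After 1 (propagate distance d=30): x=-11.0000 theta=-0.2000
After 2 (thin lens f=-53): x=-11.0000 theta=-108/265 (≈-0.4075)
After 3 (propagate distance d=5): x=-691/53 (≈-13.0377) theta=-108/265 (≈-0.4075)
After 4 (thin lens f=14): x=-691/53 (≈-13.0377) theta=1943/3710 (≈0.5237)
After 5 (propagate distance d=15): x=-3845/742 (≈-5.1819) theta=1943/3710 (≈0.5237)
After 6 (curved mirror R=-116): x=-3845/742 (≈-5.1819) theta=93469/215180 (≈0.4344)
After 7 (propagate distance d=33 (to screen)): x=37159/4060 (≈9.1525) theta=93469/215180 (≈0.4344)
Rounded to 4 decimal places: x = 9.1525

Answer: 9.1525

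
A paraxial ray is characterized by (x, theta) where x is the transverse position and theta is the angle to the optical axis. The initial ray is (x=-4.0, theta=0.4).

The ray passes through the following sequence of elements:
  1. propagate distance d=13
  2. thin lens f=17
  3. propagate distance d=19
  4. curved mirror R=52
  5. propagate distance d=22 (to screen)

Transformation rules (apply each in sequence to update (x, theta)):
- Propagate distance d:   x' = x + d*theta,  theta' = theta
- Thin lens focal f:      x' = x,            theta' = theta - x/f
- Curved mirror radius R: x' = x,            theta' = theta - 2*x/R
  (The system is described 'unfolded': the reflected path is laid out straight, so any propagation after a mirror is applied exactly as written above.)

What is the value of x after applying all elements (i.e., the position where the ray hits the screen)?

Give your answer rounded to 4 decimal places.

Initial: x=-4.0000 theta=0.4000
After 1 (propagate distance d=13): x=1.2000 theta=0.4000
After 2 (thin lens f=17): x=1.2000 theta=28/85 (≈0.3294)
After 3 (propagate distance d=19): x=634/85 (≈7.4588) theta=28/85 (≈0.3294)
After 4 (curved mirror R=52): x=634/85 (≈7.4588) theta=47/1105 (≈0.0425)
After 5 (propagate distance d=22 (to screen)): x=9276/1105 (≈8.3946) theta=47/1105 (≈0.0425)
Rounded to 4 decimal places: x = 8.3946

Answer: 8.3946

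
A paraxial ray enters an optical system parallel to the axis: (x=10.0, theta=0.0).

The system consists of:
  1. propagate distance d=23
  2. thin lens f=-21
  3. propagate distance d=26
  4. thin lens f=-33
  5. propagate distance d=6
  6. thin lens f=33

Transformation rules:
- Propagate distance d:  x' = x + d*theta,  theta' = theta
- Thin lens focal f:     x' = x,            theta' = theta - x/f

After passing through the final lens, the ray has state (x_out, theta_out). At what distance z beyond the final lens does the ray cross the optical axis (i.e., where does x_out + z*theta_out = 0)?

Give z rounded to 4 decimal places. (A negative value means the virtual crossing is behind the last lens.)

Answer: -110.0542

Derivation:
Initial: x=10.0000 theta=0.0000
After 1 (propagate distance d=23): x=10.0000 theta=0.0000
After 2 (thin lens f=-21): x=10.0000 theta=10/21 (≈0.4762)
After 3 (propagate distance d=26): x=470/21 (≈22.3810) theta=10/21 (≈0.4762)
After 4 (thin lens f=-33): x=470/21 (≈22.3810) theta=800/693 (≈1.1544)
After 5 (propagate distance d=6): x=6770/231 (≈29.3074) theta=800/693 (≈1.1544)
After 6 (thin lens f=33): x=6770/231 (≈29.3074) theta=290/1089 (≈0.2663)
z_focus = -x_out/theta_out = -(6770/231)/(290/1089) = -22341/203 ≈ -110.0542
Rounded to 4 decimal places: z = -110.0542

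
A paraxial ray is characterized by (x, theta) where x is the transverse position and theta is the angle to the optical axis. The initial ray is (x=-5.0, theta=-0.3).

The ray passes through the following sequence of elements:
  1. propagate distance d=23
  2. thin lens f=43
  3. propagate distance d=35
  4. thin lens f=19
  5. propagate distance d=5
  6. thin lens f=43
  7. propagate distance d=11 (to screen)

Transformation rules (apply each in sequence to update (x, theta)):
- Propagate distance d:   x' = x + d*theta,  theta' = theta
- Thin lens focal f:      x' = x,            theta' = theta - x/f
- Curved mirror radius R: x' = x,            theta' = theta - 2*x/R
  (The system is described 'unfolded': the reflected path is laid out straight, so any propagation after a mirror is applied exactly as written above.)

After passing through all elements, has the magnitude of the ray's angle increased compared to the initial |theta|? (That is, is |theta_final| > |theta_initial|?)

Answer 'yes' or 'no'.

Answer: yes

Derivation:
Initial: x=-5.0000 theta=-0.3000
After 1 (propagate distance d=23): x=-11.9000 theta=-0.3000
After 2 (thin lens f=43): x=-11.9000 theta=-1/43 (≈-0.0233)
After 3 (propagate distance d=35): x=-5467/430 (≈-12.7140) theta=-1/43 (≈-0.0233)
After 4 (thin lens f=19): x=-5467/430 (≈-12.7140) theta=5277/8170 (≈0.6459)
After 5 (propagate distance d=5): x=-38744/4085 (≈-9.4845) theta=5277/8170 (≈0.6459)
After 6 (thin lens f=43): x=-38744/4085 (≈-9.4845) theta=16021/18490 (≈0.8665)
After 7 (propagate distance d=11 (to screen)): x=3281/70262 (≈0.0467) theta=16021/18490 (≈0.8665)
|theta_initial|=0.3000 |theta_final|=16021/18490 (≈0.8665) -> increased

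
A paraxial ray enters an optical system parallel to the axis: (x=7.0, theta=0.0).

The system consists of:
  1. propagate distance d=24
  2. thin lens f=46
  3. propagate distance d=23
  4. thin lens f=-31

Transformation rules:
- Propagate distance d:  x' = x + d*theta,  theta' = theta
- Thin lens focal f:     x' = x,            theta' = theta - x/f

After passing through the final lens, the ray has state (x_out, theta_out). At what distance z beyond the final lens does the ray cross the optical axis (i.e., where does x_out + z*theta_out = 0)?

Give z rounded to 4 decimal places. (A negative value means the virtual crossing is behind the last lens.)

Answer: 89.1250

Derivation:
Initial: x=7.0000 theta=0.0000
After 1 (propagate distance d=24): x=7.0000 theta=0.0000
After 2 (thin lens f=46): x=7.0000 theta=-7/46 (≈-0.1522)
After 3 (propagate distance d=23): x=3.5000 theta=-7/46 (≈-0.1522)
After 4 (thin lens f=-31): x=3.5000 theta=-28/713 (≈-0.0393)
z_focus = -x_out/theta_out = -(3.5000)/(-28/713) = 89.1250
Rounded to 4 decimal places: z = 89.1250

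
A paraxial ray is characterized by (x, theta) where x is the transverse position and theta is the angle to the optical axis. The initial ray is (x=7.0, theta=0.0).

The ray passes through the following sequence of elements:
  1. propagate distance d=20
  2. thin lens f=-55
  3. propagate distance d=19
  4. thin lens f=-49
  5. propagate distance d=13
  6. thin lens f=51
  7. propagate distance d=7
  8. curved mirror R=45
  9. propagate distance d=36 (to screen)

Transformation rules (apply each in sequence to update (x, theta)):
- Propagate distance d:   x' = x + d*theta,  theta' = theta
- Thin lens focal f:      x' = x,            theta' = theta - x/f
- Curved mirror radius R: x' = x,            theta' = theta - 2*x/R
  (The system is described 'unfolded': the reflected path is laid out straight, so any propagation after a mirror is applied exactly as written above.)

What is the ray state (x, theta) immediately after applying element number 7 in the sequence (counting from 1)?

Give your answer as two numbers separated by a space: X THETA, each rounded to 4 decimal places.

Answer: 13.9450 0.0534

Derivation:
Initial: x=7.0000 theta=0.0000
After 1 (propagate distance d=20): x=7.0000 theta=0.0000
After 2 (thin lens f=-55): x=7.0000 theta=7/55 (≈0.1273)
After 3 (propagate distance d=19): x=518/55 (≈9.4182) theta=7/55 (≈0.1273)
After 4 (thin lens f=-49): x=518/55 (≈9.4182) theta=123/385 (≈0.3195)
After 5 (propagate distance d=13): x=95/7 (≈13.5714) theta=123/385 (≈0.3195)
After 6 (thin lens f=51): x=95/7 (≈13.5714) theta=1048/19635 (≈0.0534)
After 7 (propagate distance d=7): x=273811/19635 (≈13.9450) theta=1048/19635 (≈0.0534)
Rounded to 4 decimal places: x = 13.9450, theta = 0.0534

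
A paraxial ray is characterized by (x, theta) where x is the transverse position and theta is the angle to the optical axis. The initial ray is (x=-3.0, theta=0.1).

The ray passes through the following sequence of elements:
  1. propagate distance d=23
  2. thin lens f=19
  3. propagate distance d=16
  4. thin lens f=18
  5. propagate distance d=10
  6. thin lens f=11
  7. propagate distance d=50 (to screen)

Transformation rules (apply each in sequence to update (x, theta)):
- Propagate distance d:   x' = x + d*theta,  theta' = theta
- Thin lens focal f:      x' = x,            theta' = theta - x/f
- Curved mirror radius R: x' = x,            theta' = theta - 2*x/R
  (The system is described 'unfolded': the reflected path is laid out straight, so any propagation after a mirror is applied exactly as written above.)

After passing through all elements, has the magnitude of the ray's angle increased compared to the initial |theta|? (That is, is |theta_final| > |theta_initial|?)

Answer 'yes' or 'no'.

Answer: yes

Derivation:
Initial: x=-3.0000 theta=0.1000
After 1 (propagate distance d=23): x=-0.7000 theta=0.1000
After 2 (thin lens f=19): x=-0.7000 theta=13/95 (≈0.1368)
After 3 (propagate distance d=16): x=283/190 (≈1.4895) theta=13/95 (≈0.1368)
After 4 (thin lens f=18): x=283/190 (≈1.4895) theta=37/684 (≈0.0541)
After 5 (propagate distance d=10): x=1736/855 (≈2.0304) theta=37/684 (≈0.0541)
After 6 (thin lens f=11): x=1736/855 (≈2.0304) theta=-4909/37620 (≈-0.1305)
After 7 (propagate distance d=50 (to screen)): x=-84533/18810 (≈-4.4940) theta=-4909/37620 (≈-0.1305)
|theta_initial|=0.1000 |theta_final|=4909/37620 (≈0.1305) -> increased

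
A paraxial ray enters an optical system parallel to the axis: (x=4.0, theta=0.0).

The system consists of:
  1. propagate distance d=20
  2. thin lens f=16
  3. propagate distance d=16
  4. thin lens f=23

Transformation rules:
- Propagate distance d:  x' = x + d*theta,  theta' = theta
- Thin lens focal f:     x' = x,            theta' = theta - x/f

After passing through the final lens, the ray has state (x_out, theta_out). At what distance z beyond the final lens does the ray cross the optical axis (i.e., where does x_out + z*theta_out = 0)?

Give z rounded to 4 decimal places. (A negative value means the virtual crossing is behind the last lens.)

Initial: x=4.0000 theta=0.0000
After 1 (propagate distance d=20): x=4.0000 theta=0.0000
After 2 (thin lens f=16): x=4.0000 theta=-0.2500
After 3 (propagate distance d=16): x=0.0000 theta=-0.2500
After 4 (thin lens f=23): x=0.0000 theta=-0.2500
z_focus = -x_out/theta_out = -(0.0000)/(-0.2500) = 0.0000
Rounded to 4 decimal places: z = 0.0000

Answer: 0.0000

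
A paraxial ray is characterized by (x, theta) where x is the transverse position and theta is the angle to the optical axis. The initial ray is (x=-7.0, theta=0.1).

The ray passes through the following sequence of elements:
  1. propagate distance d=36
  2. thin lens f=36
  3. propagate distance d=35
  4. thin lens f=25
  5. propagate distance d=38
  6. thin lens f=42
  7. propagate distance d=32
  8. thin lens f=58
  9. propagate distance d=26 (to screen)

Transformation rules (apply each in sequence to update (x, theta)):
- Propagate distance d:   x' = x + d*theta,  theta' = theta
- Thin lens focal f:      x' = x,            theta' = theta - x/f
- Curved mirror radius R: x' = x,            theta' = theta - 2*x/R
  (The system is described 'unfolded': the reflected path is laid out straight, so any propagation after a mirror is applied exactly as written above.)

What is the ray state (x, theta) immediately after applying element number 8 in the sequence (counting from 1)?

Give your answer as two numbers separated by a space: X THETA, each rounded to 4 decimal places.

Answer: 3.2007 -0.1307

Derivation:
Initial: x=-7.0000 theta=0.1000
After 1 (propagate distance d=36): x=-3.4000 theta=0.1000
After 2 (thin lens f=36): x=-3.4000 theta=7/36 (≈0.1944)
After 3 (propagate distance d=35): x=613/180 (≈3.4056) theta=7/36 (≈0.1944)
After 4 (thin lens f=25): x=613/180 (≈3.4056) theta=131/2250 (≈0.0582)
After 5 (propagate distance d=38): x=5.6180 theta=131/2250 (≈0.0582)
After 6 (thin lens f=42): x=5.6180 theta=-4759/63000 (≈-0.0755)
After 7 (propagate distance d=32): x=100823/31500 (≈3.2007) theta=-4759/63000 (≈-0.0755)
After 8 (thin lens f=58): x=100823/31500 (≈3.2007) theta=-119417/913500 (≈-0.1307)
Rounded to 4 decimal places: x = 3.2007, theta = -0.1307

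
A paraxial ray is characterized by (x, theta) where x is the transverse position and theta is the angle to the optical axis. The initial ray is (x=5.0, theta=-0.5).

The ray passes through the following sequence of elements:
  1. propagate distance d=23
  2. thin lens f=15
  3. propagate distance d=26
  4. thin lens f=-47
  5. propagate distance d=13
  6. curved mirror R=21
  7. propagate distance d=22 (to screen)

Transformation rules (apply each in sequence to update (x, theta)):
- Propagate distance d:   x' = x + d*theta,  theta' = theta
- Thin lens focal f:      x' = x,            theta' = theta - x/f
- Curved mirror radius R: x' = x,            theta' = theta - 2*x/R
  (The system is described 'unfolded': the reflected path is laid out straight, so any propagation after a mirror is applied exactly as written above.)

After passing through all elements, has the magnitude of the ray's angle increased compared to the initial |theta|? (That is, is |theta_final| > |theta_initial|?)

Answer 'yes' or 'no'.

Initial: x=5.0000 theta=-0.5000
After 1 (propagate distance d=23): x=-6.5000 theta=-0.5000
After 2 (thin lens f=15): x=-6.5000 theta=-1/15 (≈-0.0667)
After 3 (propagate distance d=26): x=-247/30 (≈-8.2333) theta=-1/15 (≈-0.0667)
After 4 (thin lens f=-47): x=-247/30 (≈-8.2333) theta=-341/1410 (≈-0.2418)
After 5 (propagate distance d=13): x=-8021/705 (≈-11.3773) theta=-341/1410 (≈-0.2418)
After 6 (curved mirror R=21): x=-8021/705 (≈-11.3773) theta=24923/29610 (≈0.8417)
After 7 (propagate distance d=22 (to screen)): x=105712/14805 (≈7.1403) theta=24923/29610 (≈0.8417)
|theta_initial|=0.5000 |theta_final|=24923/29610 (≈0.8417) -> increased

Answer: yes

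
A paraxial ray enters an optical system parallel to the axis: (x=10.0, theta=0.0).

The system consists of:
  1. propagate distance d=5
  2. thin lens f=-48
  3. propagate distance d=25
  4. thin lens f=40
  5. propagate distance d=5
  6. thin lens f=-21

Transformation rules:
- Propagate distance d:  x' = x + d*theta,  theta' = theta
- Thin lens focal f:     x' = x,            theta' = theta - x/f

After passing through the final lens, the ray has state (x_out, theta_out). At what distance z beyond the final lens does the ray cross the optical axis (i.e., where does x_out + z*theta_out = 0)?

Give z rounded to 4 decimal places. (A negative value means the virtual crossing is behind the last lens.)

Initial: x=10.0000 theta=0.0000
After 1 (propagate distance d=5): x=10.0000 theta=0.0000
After 2 (thin lens f=-48): x=10.0000 theta=5/24 (≈0.2083)
After 3 (propagate distance d=25): x=365/24 (≈15.2083) theta=5/24 (≈0.2083)
After 4 (thin lens f=40): x=365/24 (≈15.2083) theta=-11/64 (≈-0.1719)
After 5 (propagate distance d=5): x=2755/192 (≈14.3490) theta=-11/64 (≈-0.1719)
After 6 (thin lens f=-21): x=2755/192 (≈14.3490) theta=1031/2016 (≈0.5114)
z_focus = -x_out/theta_out = -(2755/192)/(1031/2016) = -57855/2062 ≈ -28.0577
Rounded to 4 decimal places: z = -28.0577

Answer: -28.0577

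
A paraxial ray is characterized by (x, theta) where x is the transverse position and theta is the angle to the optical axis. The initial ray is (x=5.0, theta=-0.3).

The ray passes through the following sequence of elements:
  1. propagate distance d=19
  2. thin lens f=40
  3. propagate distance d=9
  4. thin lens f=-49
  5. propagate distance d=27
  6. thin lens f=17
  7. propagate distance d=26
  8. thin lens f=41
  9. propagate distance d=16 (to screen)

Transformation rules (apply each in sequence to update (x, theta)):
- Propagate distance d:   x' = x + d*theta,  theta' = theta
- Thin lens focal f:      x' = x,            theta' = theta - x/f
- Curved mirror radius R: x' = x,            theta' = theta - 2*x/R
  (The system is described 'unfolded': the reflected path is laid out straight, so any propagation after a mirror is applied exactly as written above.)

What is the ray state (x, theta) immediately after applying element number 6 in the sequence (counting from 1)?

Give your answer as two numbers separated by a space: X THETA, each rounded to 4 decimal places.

Answer: -12.6567 0.3958

Derivation:
Initial: x=5.0000 theta=-0.3000
After 1 (propagate distance d=19): x=-0.7000 theta=-0.3000
After 2 (thin lens f=40): x=-0.7000 theta=-0.2825
After 3 (propagate distance d=9): x=-3.2425 theta=-0.2825
After 4 (thin lens f=-49): x=-3.2425 theta=-3417/9800 (≈-0.3487)
After 5 (propagate distance d=27): x=-248071/19600 (≈-12.6567) theta=-3417/9800 (≈-0.3487)
After 6 (thin lens f=17): x=-248071/19600 (≈-12.6567) theta=131893/333200 (≈0.3958)
Rounded to 4 decimal places: x = -12.6567, theta = 0.3958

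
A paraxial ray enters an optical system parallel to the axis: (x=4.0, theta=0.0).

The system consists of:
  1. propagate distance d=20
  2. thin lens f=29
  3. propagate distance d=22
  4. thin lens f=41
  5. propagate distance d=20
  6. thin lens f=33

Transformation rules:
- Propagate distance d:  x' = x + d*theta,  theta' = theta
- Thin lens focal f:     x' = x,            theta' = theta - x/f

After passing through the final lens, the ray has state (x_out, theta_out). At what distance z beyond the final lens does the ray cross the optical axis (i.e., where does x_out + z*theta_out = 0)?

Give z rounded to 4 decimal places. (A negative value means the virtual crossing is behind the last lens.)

Answer: -24.3787

Derivation:
Initial: x=4.0000 theta=0.0000
After 1 (propagate distance d=20): x=4.0000 theta=0.0000
After 2 (thin lens f=29): x=4.0000 theta=-4/29 (≈-0.1379)
After 3 (propagate distance d=22): x=28/29 (≈0.9655) theta=-4/29 (≈-0.1379)
After 4 (thin lens f=41): x=28/29 (≈0.9655) theta=-192/1189 (≈-0.1615)
After 5 (propagate distance d=20): x=-2692/1189 (≈-2.2641) theta=-192/1189 (≈-0.1615)
After 6 (thin lens f=33): x=-2692/1189 (≈-2.2641) theta=-3644/39237 (≈-0.0929)
z_focus = -x_out/theta_out = -(-2692/1189)/(-3644/39237) = -22209/911 ≈ -24.3787
Rounded to 4 decimal places: z = -24.3787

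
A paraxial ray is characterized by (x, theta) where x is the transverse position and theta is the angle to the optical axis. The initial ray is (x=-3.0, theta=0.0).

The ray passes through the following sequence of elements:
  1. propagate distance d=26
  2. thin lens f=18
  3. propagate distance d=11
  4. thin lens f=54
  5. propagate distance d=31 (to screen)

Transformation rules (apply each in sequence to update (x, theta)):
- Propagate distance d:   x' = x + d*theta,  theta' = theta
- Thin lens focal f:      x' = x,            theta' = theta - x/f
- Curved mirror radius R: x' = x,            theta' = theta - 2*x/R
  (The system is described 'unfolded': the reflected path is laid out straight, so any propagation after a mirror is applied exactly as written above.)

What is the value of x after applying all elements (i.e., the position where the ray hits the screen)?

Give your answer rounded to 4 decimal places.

Initial: x=-3.0000 theta=0.0000
After 1 (propagate distance d=26): x=-3.0000 theta=0.0000
After 2 (thin lens f=18): x=-3.0000 theta=1/6 (≈0.1667)
After 3 (propagate distance d=11): x=-7/6 (≈-1.1667) theta=1/6 (≈0.1667)
After 4 (thin lens f=54): x=-7/6 (≈-1.1667) theta=61/324 (≈0.1883)
After 5 (propagate distance d=31 (to screen)): x=1513/324 (≈4.6698) theta=61/324 (≈0.1883)
Rounded to 4 decimal places: x = 4.6698

Answer: 4.6698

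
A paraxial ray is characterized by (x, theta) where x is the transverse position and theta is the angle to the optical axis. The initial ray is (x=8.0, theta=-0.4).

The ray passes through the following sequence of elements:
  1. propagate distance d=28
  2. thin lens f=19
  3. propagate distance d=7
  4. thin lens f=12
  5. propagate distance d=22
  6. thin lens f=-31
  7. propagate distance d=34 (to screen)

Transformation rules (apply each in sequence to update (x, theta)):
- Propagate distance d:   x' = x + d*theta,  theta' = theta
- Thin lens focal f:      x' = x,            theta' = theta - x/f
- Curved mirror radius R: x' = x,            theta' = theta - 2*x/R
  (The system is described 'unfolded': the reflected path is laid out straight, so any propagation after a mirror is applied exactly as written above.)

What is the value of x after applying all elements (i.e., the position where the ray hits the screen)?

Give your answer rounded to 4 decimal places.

Initial: x=8.0000 theta=-0.4000
After 1 (propagate distance d=28): x=-3.2000 theta=-0.4000
After 2 (thin lens f=19): x=-3.2000 theta=-22/95 (≈-0.2316)
After 3 (propagate distance d=7): x=-458/95 (≈-4.8211) theta=-22/95 (≈-0.2316)
After 4 (thin lens f=12): x=-458/95 (≈-4.8211) theta=97/570 (≈0.1702)
After 5 (propagate distance d=22): x=-307/285 (≈-1.0772) theta=97/570 (≈0.1702)
After 6 (thin lens f=-31): x=-307/285 (≈-1.0772) theta=2393/17670 (≈0.1354)
After 7 (propagate distance d=34 (to screen)): x=10388/2945 (≈3.5273) theta=2393/17670 (≈0.1354)
Rounded to 4 decimal places: x = 3.5273

Answer: 3.5273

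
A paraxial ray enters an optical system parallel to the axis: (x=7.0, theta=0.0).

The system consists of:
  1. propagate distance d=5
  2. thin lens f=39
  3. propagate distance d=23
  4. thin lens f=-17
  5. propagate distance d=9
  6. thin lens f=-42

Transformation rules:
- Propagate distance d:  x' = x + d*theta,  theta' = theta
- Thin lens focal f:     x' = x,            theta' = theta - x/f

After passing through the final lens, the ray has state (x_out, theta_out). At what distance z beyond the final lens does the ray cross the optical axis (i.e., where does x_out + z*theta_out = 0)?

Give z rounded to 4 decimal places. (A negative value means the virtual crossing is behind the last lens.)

Answer: -49.9819

Derivation:
Initial: x=7.0000 theta=0.0000
After 1 (propagate distance d=5): x=7.0000 theta=0.0000
After 2 (thin lens f=39): x=7.0000 theta=-7/39 (≈-0.1795)
After 3 (propagate distance d=23): x=112/39 (≈2.8718) theta=-7/39 (≈-0.1795)
After 4 (thin lens f=-17): x=112/39 (≈2.8718) theta=-7/663 (≈-0.0106)
After 5 (propagate distance d=9): x=1841/663 (≈2.7768) theta=-7/663 (≈-0.0106)
After 6 (thin lens f=-42): x=1841/663 (≈2.7768) theta=1/18 (≈0.0556)
z_focus = -x_out/theta_out = -(1841/663)/(1/18) = -11046/221 ≈ -49.9819
Rounded to 4 decimal places: z = -49.9819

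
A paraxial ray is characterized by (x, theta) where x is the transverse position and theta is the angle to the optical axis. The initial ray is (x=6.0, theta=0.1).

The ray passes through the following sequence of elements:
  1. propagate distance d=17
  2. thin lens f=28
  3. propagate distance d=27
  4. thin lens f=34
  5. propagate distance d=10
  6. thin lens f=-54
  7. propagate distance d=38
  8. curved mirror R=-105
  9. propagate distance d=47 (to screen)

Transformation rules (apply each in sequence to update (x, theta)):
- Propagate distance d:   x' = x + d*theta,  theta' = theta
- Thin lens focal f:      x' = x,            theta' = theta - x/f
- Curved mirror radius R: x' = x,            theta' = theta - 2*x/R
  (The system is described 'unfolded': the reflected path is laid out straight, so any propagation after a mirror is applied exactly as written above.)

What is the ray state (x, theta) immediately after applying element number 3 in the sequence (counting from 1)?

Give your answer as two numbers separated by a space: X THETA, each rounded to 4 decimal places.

Initial: x=6.0000 theta=0.1000
After 1 (propagate distance d=17): x=7.7000 theta=0.1000
After 2 (thin lens f=28): x=7.7000 theta=-0.1750
After 3 (propagate distance d=27): x=2.9750 theta=-0.1750
Rounded to 4 decimal places: x = 2.9750, theta = -0.1750

Answer: 2.9750 -0.1750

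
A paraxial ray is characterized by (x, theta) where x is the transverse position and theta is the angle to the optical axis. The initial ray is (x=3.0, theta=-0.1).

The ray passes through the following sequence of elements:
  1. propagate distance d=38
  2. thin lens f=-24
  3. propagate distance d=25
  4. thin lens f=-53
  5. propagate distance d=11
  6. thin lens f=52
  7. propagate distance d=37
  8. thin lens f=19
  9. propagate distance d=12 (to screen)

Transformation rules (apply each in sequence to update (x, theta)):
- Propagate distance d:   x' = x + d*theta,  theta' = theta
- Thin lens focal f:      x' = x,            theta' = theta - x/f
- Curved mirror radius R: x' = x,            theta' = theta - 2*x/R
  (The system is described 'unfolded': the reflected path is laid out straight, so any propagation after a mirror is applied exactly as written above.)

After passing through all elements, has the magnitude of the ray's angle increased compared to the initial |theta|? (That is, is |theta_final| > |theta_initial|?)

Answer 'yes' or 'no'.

Answer: yes

Derivation:
Initial: x=3.0000 theta=-0.1000
After 1 (propagate distance d=38): x=-0.8000 theta=-0.1000
After 2 (thin lens f=-24): x=-0.8000 theta=-2/15 (≈-0.1333)
After 3 (propagate distance d=25): x=-62/15 (≈-4.1333) theta=-2/15 (≈-0.1333)
After 4 (thin lens f=-53): x=-62/15 (≈-4.1333) theta=-56/265 (≈-0.2113)
After 5 (propagate distance d=11): x=-5134/795 (≈-6.4579) theta=-56/265 (≈-0.2113)
After 6 (thin lens f=52): x=-5134/795 (≈-6.4579) theta=-1801/20670 (≈-0.0871)
After 7 (propagate distance d=37): x=-66707/6890 (≈-9.6817) theta=-1801/20670 (≈-0.0871)
After 8 (thin lens f=19): x=-66707/6890 (≈-9.6817) theta=82951/196365 (≈0.4224)
After 9 (propagate distance d=12 (to screen)): x=-120765/26182 (≈-4.6125) theta=82951/196365 (≈0.4224)
|theta_initial|=0.1000 |theta_final|=82951/196365 (≈0.4224) -> increased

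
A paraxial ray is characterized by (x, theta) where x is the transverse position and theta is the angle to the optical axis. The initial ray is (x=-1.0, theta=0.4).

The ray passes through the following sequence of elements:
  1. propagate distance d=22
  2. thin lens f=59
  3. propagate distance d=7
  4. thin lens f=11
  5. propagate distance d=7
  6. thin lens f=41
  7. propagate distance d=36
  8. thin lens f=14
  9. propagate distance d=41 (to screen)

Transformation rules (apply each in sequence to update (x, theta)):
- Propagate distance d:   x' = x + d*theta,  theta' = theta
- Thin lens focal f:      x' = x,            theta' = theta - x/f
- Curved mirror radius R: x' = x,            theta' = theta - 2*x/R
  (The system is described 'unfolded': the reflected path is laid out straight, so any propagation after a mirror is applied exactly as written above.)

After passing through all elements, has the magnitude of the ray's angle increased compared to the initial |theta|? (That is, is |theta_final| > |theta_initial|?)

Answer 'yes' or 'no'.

Initial: x=-1.0000 theta=0.4000
After 1 (propagate distance d=22): x=7.8000 theta=0.4000
After 2 (thin lens f=59): x=7.8000 theta=79/295 (≈0.2678)
After 3 (propagate distance d=7): x=2854/295 (≈9.6746) theta=79/295 (≈0.2678)
After 4 (thin lens f=11): x=2854/295 (≈9.6746) theta=-397/649 (≈-0.6117)
After 5 (propagate distance d=7): x=17499/3245 (≈5.3926) theta=-397/649 (≈-0.6117)
After 6 (thin lens f=41): x=17499/3245 (≈5.3926) theta=-1676/2255 (≈-0.7432)
After 7 (propagate distance d=36): x=-568473/26609 (≈-21.3639) theta=-1676/2255 (≈-0.7432)
After 8 (thin lens f=14): x=-568473/26609 (≈-21.3639) theta=1457989/1862630 (≈0.7828)
After 9 (propagate distance d=41 (to screen)): x=19984439/1862630 (≈10.7292) theta=1457989/1862630 (≈0.7828)
|theta_initial|=0.4000 |theta_final|=1457989/1862630 (≈0.7828) -> increased

Answer: yes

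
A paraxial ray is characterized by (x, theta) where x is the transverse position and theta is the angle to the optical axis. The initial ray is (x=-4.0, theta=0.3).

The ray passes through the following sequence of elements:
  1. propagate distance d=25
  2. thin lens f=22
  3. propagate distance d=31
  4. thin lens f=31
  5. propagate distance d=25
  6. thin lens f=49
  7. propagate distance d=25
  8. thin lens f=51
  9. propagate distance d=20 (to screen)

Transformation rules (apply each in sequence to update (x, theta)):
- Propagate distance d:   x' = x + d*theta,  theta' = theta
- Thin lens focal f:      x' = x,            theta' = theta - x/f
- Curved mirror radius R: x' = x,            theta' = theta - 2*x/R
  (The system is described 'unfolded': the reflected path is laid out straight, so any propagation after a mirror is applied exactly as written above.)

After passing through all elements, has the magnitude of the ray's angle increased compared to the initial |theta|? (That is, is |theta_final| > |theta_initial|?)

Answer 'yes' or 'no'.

Initial: x=-4.0000 theta=0.3000
After 1 (propagate distance d=25): x=3.5000 theta=0.3000
After 2 (thin lens f=22): x=3.5000 theta=31/220 (≈0.1409)
After 3 (propagate distance d=31): x=1731/220 (≈7.8682) theta=31/220 (≈0.1409)
After 4 (thin lens f=31): x=1731/220 (≈7.8682) theta=-7/62 (≈-0.1129)
After 5 (propagate distance d=25): x=34411/6820 (≈5.0456) theta=-7/62 (≈-0.1129)
After 6 (thin lens f=49): x=34411/6820 (≈5.0456) theta=-72141/334180 (≈-0.2159)
After 7 (propagate distance d=25): x=-58693/167090 (≈-0.3513) theta=-72141/334180 (≈-0.2159)
After 8 (thin lens f=51): x=-58693/167090 (≈-0.3513) theta=-712361/3408636 (≈-0.2090)
After 9 (propagate distance d=20 (to screen)): x=-38611393/8521590 (≈-4.5310) theta=-712361/3408636 (≈-0.2090)
|theta_initial|=0.3000 |theta_final|=712361/3408636 (≈0.2090) -> not increased

Answer: no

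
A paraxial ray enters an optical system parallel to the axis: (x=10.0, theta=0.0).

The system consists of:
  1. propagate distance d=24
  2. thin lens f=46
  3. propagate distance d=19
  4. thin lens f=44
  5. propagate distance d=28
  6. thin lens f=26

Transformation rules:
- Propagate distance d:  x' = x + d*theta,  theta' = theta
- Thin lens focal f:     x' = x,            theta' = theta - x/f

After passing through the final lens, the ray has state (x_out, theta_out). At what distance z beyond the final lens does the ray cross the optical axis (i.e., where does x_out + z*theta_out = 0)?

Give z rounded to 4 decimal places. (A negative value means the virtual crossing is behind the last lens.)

Answer: -19.8853

Derivation:
Initial: x=10.0000 theta=0.0000
After 1 (propagate distance d=24): x=10.0000 theta=0.0000
After 2 (thin lens f=46): x=10.0000 theta=-5/23 (≈-0.2174)
After 3 (propagate distance d=19): x=135/23 (≈5.8696) theta=-5/23 (≈-0.2174)
After 4 (thin lens f=44): x=135/23 (≈5.8696) theta=-355/1012 (≈-0.3508)
After 5 (propagate distance d=28): x=-1000/253 (≈-3.9526) theta=-355/1012 (≈-0.3508)
After 6 (thin lens f=26): x=-1000/253 (≈-3.9526) theta=-2615/13156 (≈-0.1988)
z_focus = -x_out/theta_out = -(-1000/253)/(-2615/13156) = -10400/523 ≈ -19.8853
Rounded to 4 decimal places: z = -19.8853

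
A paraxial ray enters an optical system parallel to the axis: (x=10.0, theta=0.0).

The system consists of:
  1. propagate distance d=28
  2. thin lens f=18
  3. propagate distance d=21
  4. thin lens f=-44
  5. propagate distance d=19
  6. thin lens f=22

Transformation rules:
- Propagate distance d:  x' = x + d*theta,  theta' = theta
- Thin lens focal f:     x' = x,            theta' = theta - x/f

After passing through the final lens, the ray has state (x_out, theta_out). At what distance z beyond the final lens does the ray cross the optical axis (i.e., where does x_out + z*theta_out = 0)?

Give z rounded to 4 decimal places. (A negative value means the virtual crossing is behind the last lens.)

Initial: x=10.0000 theta=0.0000
After 1 (propagate distance d=28): x=10.0000 theta=0.0000
After 2 (thin lens f=18): x=10.0000 theta=-5/9 (≈-0.5556)
After 3 (propagate distance d=21): x=-5/3 (≈-1.6667) theta=-5/9 (≈-0.5556)
After 4 (thin lens f=-44): x=-5/3 (≈-1.6667) theta=-235/396 (≈-0.5934)
After 5 (propagate distance d=19): x=-5125/396 (≈-12.9419) theta=-235/396 (≈-0.5934)
After 6 (thin lens f=22): x=-5125/396 (≈-12.9419) theta=-5/968 (≈-0.0052)
z_focus = -x_out/theta_out = -(-5125/396)/(-5/968) = -22550/9 ≈ -2505.5556
Rounded to 4 decimal places: z = -2505.5556

Answer: -2505.5556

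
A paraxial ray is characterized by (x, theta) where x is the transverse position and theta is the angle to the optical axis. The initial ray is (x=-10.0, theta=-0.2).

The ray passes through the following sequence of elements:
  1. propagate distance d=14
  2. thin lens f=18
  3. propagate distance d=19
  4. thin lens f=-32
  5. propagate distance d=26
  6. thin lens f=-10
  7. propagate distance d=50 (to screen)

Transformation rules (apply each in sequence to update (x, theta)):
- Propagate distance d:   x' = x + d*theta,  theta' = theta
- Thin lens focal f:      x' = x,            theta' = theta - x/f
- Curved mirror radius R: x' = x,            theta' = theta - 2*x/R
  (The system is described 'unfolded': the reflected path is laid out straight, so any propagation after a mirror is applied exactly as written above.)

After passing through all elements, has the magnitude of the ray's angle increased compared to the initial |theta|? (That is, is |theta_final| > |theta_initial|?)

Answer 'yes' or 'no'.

Initial: x=-10.0000 theta=-0.2000
After 1 (propagate distance d=14): x=-12.8000 theta=-0.2000
After 2 (thin lens f=18): x=-12.8000 theta=23/45 (≈0.5111)
After 3 (propagate distance d=19): x=-139/45 (≈-3.0889) theta=23/45 (≈0.5111)
After 4 (thin lens f=-32): x=-139/45 (≈-3.0889) theta=199/480 (≈0.4146)
After 5 (propagate distance d=26): x=5537/720 (≈7.6903) theta=199/480 (≈0.4146)
After 6 (thin lens f=-10): x=5537/720 (≈7.6903) theta=4261/3600 (≈1.1836)
After 7 (propagate distance d=50 (to screen)): x=16049/240 (≈66.8708) theta=4261/3600 (≈1.1836)
|theta_initial|=0.2000 |theta_final|=4261/3600 (≈1.1836) -> increased

Answer: yes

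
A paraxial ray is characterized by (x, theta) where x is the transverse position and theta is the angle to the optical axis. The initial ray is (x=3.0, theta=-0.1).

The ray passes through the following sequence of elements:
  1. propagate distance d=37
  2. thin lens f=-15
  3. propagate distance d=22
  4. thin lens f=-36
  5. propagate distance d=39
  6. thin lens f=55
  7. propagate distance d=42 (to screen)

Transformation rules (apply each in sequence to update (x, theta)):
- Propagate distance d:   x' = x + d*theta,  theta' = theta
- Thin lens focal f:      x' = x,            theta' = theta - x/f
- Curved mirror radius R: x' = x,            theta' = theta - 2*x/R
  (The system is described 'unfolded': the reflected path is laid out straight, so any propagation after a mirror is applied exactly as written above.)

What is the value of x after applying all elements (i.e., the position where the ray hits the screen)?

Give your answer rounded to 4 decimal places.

Initial: x=3.0000 theta=-0.1000
After 1 (propagate distance d=37): x=-0.7000 theta=-0.1000
After 2 (thin lens f=-15): x=-0.7000 theta=-11/75 (≈-0.1467)
After 3 (propagate distance d=22): x=-589/150 (≈-3.9267) theta=-11/75 (≈-0.1467)
After 4 (thin lens f=-36): x=-589/150 (≈-3.9267) theta=-1381/5400 (≈-0.2557)
After 5 (propagate distance d=39): x=-25021/1800 (≈-13.9006) theta=-1381/5400 (≈-0.2557)
After 6 (thin lens f=55): x=-25021/1800 (≈-13.9006) theta=-223/74250 (≈-0.0030)
After 7 (propagate distance d=42 (to screen)): x=-462881/33000 (≈-14.0267) theta=-223/74250 (≈-0.0030)
Rounded to 4 decimal places: x = -14.0267

Answer: -14.0267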